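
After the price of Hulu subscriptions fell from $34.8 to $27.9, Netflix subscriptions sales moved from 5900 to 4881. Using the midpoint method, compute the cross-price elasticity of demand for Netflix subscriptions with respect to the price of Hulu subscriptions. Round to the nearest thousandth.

0.859

%ΔQ_x = (4881 − 5900)/[(5900+4881)/2] = -1019/5390.5 ≈ -0.1890.
%ΔP_y = (27.9 − 34.8)/[(34.8+27.9)/2] ≈ -0.2201.
E_xy = -0.1890/-0.2201 ≈ 0.859.
E_xy > 0, so Netflix subscriptions and Hulu subscriptions are substitutes.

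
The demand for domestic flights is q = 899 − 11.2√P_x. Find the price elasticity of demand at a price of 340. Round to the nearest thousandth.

At P_x = 340, q = 692.4822.
dq/dP_x = −11.2/(2√P_x) = −11.2/(2·18.4391).
Point elasticity E = (dq/dP_x)·(P_x/q) = -0.3037 × 340/692.4822 ≈ -0.149.
|E| < 1, so demand is inelastic at this price.

-0.149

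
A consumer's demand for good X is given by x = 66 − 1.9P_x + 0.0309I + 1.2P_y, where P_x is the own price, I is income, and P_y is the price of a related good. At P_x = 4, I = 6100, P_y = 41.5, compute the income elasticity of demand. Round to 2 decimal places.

0.64

First evaluate x: 66 − 1.9(4) + 0.0309(6100) + 1.2(41.5) = 66 − 7.6 + 188.49 + 49.8 = 296.69.
∂x/∂I = +0.0309, so E_I = 0.0309·(6100/296.69) ≈ 0.64.
E_I ∈ (0,1): normal good (necessity).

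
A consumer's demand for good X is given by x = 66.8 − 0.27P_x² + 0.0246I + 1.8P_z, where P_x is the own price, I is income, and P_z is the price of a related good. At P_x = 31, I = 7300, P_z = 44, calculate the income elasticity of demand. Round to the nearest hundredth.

Substituting, x = 66.8 − 0.27(31)² + 0.0246(7300) + 1.8(44) = 66.8 − 259.47 + 179.58 + 79.2 = 66.11.
∂x/∂I = +0.0246, so E_I = 0.0246·(7300/66.11) ≈ 2.72.
E_I > 1: normal good (luxury).

2.72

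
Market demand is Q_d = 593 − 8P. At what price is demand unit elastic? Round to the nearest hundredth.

37.06

For linear demand Q_d = a − bP, E = −bP/(a − bP). |E| = 1 ⇒ bP = a − bP ⇒ P = a/(2b).
P = 593/(2·8) ≈ 37.06.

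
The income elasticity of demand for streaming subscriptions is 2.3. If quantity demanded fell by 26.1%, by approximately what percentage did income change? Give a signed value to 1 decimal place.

-11.3

%ΔQ ≈ E × %ΔI ⇒ %ΔI = %ΔQ / E = (-26.1%)/(2.3) ≈ -11.3%.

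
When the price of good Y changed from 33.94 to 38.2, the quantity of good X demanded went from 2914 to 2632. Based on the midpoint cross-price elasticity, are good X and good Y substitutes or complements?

complements

%ΔQ_x = (2632 − 2914)/[(2914+2632)/2] = -282/2773 ≈ -0.1017.
%ΔP_y = (38.2 − 33.94)/[(33.94+38.2)/2] ≈ 0.1181.
E_xy = -0.1017/0.1181 ≈ -0.861.
E_xy < 0, so the goods are complements.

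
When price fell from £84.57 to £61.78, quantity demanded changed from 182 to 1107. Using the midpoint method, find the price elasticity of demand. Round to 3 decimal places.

%Δq = (1107 − 182)/[(182 + 1107)/2] = 925/644.5 ≈ 1.4352.
%ΔP = (61.78 − 84.57)/[(84.57 + 61.78)/2] = -22.79/73.175 ≈ -0.3114.
Arc elasticity E = %Δq/%ΔP ≈ 1.4352/-0.3114 ≈ -4.608.
|E| > 1: demand is elastic over this range.

-4.608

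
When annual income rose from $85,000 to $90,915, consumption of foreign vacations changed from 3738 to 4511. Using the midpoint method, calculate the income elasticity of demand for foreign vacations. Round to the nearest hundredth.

2.79

%ΔQ = (4511 − 3738)/[(3738+4511)/2] = 773/4124.5 ≈ 0.1874.
%ΔI = (90,915 − 85,000)/[(85,000+90,915)/2] = 5915/87957.5 ≈ 0.0672.
E_I = %ΔQ/%ΔI ≈ 2.79.
E_I > 1: normal good (luxury).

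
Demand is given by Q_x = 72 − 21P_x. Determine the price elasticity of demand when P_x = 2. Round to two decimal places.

At P_x = 2, Q_x = 30.
dQ_x/dP_x = −21.
Point elasticity E = (dQ_x/dP_x)·(P_x/Q_x) = -21 × 2/30 ≈ -1.40.
|E| > 1, so demand is elastic at this price.

-1.40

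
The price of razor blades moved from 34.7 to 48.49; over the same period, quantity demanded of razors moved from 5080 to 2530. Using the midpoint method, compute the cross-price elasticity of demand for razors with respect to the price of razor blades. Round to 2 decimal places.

-2.02

%ΔQ_x = (2530 − 5080)/[(5080+2530)/2] = -2550/3805 ≈ -0.6702.
%ΔP_y = (48.49 − 34.7)/[(34.7+48.49)/2] ≈ 0.3315.
E_xy = -0.6702/0.3315 ≈ -2.02.
E_xy < 0, so razors and razor blades are complements.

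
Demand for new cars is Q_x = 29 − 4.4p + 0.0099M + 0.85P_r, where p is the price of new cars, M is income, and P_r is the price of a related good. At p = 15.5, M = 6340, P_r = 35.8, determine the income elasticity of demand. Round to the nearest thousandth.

1.162

Q_x = 29 − 4.4(15.5) + 0.0099(6340) + 0.85(35.8) = 29 − 68.2 + 62.766 + 30.43 = 53.996.
∂Q_x/∂M = +0.0099, so E_I = 0.0099·(6340/53.996) ≈ 1.162.
E_I > 1: normal good (luxury).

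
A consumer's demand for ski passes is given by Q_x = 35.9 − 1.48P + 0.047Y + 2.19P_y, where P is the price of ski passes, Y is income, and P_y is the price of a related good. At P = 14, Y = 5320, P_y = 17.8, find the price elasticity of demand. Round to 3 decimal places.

-0.068

Evaluating quantity at (P, Y, P_y) gives Q_x = 35.9 − 1.48(14) + 0.047(5320) + 2.19(17.8) = 35.9 − 20.72 + 250.04 + 38.982 = 304.202.
∂Q_x/∂P = −1.48, so E_p = (−1.48)·(14/304.202) ≈ -0.068.
|E_p| < 1: demand is inelastic.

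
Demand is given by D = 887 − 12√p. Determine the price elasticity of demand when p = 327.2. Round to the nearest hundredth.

At p = 327.2, D = 669.936.
dD/dp = −12/(2√p) = −12/(2·18.0887).
Point elasticity E = (dD/dp)·(p/D) = -0.3317 × 327.2/669.936 ≈ -0.16.
|E| < 1, so demand is inelastic at this price.

-0.16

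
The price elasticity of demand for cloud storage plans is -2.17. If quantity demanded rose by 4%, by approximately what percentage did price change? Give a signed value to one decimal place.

-1.8

%ΔQ ≈ E × %ΔP ⇒ %ΔP = %ΔQ / E = (4%)/(-2.17) ≈ -1.8%.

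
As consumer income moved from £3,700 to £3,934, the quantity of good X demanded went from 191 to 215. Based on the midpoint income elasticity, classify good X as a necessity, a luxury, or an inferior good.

%ΔQ = (215 − 191)/[(191+215)/2] = 24/203 ≈ 0.1182.
%ΔI = (3,934 − 3,700)/[(3,700+3,934)/2] = 234/3817 ≈ 0.0613.
E_I = %ΔQ/%ΔI ≈ 1.929.
E_I > 1: normal good (luxury).

luxury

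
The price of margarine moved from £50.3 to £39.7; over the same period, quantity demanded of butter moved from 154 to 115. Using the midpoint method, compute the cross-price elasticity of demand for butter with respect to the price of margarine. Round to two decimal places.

%ΔQ_x = (115 − 154)/[(154+115)/2] = -39/134.5 ≈ -0.2900.
%ΔP_y = (39.7 − 50.3)/[(50.3+39.7)/2] ≈ -0.2356.
E_xy = -0.2900/-0.2356 ≈ 1.23.
E_xy > 0, so butter and margarine are substitutes.

1.23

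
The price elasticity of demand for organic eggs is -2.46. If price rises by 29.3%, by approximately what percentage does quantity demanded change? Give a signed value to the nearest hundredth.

%ΔQ ≈ E × %ΔP = (-2.46) × (29.3%) ≈ -72.08%.

-72.08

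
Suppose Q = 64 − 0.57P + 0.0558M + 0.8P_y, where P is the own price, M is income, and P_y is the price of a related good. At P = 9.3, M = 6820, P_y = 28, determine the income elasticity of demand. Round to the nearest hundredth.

0.82

At the given point, Q = 64 − 0.57(9.3) + 0.0558(6820) + 0.8(28) = 64 − 5.301 + 380.556 + 22.4 = 461.655.
∂Q/∂M = +0.0558, so E_I = 0.0558·(6820/461.655) ≈ 0.82.
E_I ∈ (0,1): normal good (necessity).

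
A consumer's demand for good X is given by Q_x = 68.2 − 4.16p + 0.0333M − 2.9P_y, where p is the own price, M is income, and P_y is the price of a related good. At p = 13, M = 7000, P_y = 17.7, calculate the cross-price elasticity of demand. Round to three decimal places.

At the given point, Q_x = 68.2 − 4.16(13) + 0.0333(7000) − 2.9(17.7) = 68.2 − 54.08 + 233.1 − 51.33 = 195.89.
∂Q_x/∂P_y = −2.9, so E_xy = -2.9·(17.7/195.89) ≈ -0.262.
E_xy < 0: the goods are complements.

-0.262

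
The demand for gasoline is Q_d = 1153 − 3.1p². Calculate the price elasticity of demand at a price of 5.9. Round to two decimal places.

At p = 5.9, Q_d = 1045.089.
dQ_d/dp = −2·3.1·p = −36.58.
Point elasticity E = (dQ_d/dp)·(p/Q_d) = -36.58 × 5.9/1045.089 ≈ -0.21.
|E| < 1, so demand is inelastic at this price.

-0.21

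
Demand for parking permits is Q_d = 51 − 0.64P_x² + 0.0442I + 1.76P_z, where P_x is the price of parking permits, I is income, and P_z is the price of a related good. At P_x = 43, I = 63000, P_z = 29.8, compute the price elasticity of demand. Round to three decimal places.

-1.388

Evaluating quantity at (P_x, I, P_z) gives Q_d = 51 − 0.64(43)² + 0.0442(63000) + 1.76(29.8) = 51 − 1183.36 + 2784.6 + 52.448 = 1704.688.
∂Q_d/∂P_x = −2·0.64·P_x = -55.04, so E_p = -55.04·(43/1704.688) ≈ -1.388.
|E_p| > 1: demand is elastic.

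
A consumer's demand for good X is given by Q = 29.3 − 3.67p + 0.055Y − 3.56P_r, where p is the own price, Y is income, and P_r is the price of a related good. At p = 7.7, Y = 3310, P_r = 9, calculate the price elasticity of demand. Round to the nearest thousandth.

-0.187

Substituting, Q = 29.3 − 3.67(7.7) + 0.055(3310) − 3.56(9) = 29.3 − 28.259 + 182.05 − 32.04 = 151.051.
∂Q/∂p = −3.67, so E_p = (−3.67)·(7.7/151.051) ≈ -0.187.
|E_p| < 1: demand is inelastic.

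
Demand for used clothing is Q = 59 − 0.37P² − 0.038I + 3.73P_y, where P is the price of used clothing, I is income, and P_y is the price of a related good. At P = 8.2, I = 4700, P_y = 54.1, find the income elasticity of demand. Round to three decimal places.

-3.116

Evaluating quantity at (P, I, P_y) gives Q = 59 − 0.37(8.2)² − 0.038(4700) + 3.73(54.1) = 59 − 24.8788 − 178.6 + 201.793 = 57.3142.
∂Q/∂I = −0.038, so E_I = -0.038·(4700/57.3142) ≈ -3.116.
E_I < 0: inferior good.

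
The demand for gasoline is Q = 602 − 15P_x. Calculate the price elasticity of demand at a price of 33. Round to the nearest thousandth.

At P_x = 33, Q = 107.
dQ/dP_x = −15.
Point elasticity E = (dQ/dP_x)·(P_x/Q) = -15 × 33/107 ≈ -4.626.
|E| > 1, so demand is elastic at this price.

-4.626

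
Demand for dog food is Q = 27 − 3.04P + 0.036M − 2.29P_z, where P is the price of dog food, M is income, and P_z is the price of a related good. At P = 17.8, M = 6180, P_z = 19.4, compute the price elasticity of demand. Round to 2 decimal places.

-0.36

Evaluating quantity at (P, M, P_z) gives Q = 27 − 3.04(17.8) + 0.036(6180) − 2.29(19.4) = 27 − 54.112 + 222.48 − 44.426 = 150.942.
∂Q/∂P = −3.04, so E_p = (−3.04)·(17.8/150.942) ≈ -0.36.
|E_p| < 1: demand is inelastic.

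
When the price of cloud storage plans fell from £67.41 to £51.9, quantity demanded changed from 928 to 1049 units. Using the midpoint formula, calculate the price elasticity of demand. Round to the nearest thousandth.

%Δq = (1049 − 928)/[(928 + 1049)/2] = 121/988.5 ≈ 0.1224.
%Δp = (51.9 − 67.41)/[(67.41 + 51.9)/2] = -15.51/59.655 ≈ -0.2600.
Arc elasticity E = %Δq/%Δp ≈ 0.1224/-0.2600 ≈ -0.471.
|E| < 1: demand is inelastic over this range.

-0.471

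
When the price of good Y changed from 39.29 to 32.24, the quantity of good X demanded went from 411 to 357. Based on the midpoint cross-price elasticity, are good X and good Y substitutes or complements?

%ΔQ_x = (357 − 411)/[(411+357)/2] = -54/384 ≈ -0.1406.
%ΔP_y = (32.24 − 39.29)/[(39.29+32.24)/2] ≈ -0.1971.
E_xy = -0.1406/-0.1971 ≈ 0.713.
E_xy > 0, so the goods are substitutes.

substitutes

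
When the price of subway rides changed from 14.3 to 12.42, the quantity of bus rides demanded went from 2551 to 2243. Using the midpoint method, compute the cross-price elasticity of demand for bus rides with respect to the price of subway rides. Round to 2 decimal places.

0.91

%ΔQ_x = (2243 − 2551)/[(2551+2243)/2] = -308/2397 ≈ -0.1285.
%ΔP_y = (12.42 − 14.3)/[(14.3+12.42)/2] ≈ -0.1407.
E_xy = -0.1285/-0.1407 ≈ 0.91.
E_xy > 0, so bus rides and subway rides are substitutes.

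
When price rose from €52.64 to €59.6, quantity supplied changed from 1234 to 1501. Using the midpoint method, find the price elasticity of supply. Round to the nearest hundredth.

1.57

%Δq = (1501 − 1234)/[(1234 + 1501)/2] = 267/1367.5 ≈ 0.1952.
%ΔP = (59.6 − 52.64)/[(52.64 + 59.6)/2] = 6.96/56.12 ≈ 0.1240.
Arc elasticity E = %Δq/%ΔP ≈ 0.1952/0.1240 ≈ 1.57.
|E| > 1: supply is elastic over this range.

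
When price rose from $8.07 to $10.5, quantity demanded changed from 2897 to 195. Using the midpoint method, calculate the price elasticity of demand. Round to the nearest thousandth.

%Δq = (195 − 2897)/[(2897 + 195)/2] = -2702/1546 ≈ -1.7477.
%Δp = (10.5 − 8.07)/[(8.07 + 10.5)/2] = 2.43/9.285 ≈ 0.2617.
Arc elasticity E = %Δq/%Δp ≈ -1.7477/0.2617 ≈ -6.678.
|E| > 1: demand is elastic over this range.

-6.678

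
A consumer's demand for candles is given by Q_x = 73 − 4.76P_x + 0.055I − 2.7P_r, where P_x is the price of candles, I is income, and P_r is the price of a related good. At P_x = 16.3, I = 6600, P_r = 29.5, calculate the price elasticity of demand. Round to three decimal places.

Substituting, Q_x = 73 − 4.76(16.3) + 0.055(6600) − 2.7(29.5) = 73 − 77.588 + 363 − 79.65 = 278.762.
∂Q_x/∂P_x = −4.76, so E_p = (−4.76)·(16.3/278.762) ≈ -0.278.
|E_p| < 1: demand is inelastic.

-0.278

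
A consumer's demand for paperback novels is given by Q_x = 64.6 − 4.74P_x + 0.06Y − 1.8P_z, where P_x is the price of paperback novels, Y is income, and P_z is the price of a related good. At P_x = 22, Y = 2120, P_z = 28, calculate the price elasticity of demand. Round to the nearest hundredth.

-2.81

Substituting, Q_x = 64.6 − 4.74(22) + 0.06(2120) − 1.8(28) = 64.6 − 104.28 + 127.2 − 50.4 = 37.12.
∂Q_x/∂P_x = −4.74, so E_p = (−4.74)·(22/37.12) ≈ -2.81.
|E_p| > 1: demand is elastic.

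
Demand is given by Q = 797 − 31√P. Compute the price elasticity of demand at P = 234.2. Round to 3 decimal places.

At P = 234.2, Q = 322.5886.
dQ/dP = −31/(2√P) = −31/(2·15.3036).
Point elasticity E = (dQ/dP)·(P/Q) = -1.0128 × 234.2/322.5886 ≈ -0.735.
|E| < 1, so demand is inelastic at this price.

-0.735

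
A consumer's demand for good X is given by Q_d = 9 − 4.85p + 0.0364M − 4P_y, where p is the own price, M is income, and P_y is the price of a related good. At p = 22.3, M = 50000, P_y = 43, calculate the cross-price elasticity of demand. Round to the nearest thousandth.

-0.111

Q_d = 9 − 4.85(22.3) + 0.0364(50000) − 4(43) = 9 − 108.155 + 1820 − 172 = 1548.845.
∂Q_d/∂P_y = −4, so E_xy = -4·(43/1548.845) ≈ -0.111.
E_xy < 0: the goods are complements.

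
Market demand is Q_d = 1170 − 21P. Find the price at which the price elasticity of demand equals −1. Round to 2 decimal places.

For linear demand Q_d = a − bP, E = −bP/(a − bP). |E| = 1 ⇒ bP = a − bP ⇒ P = a/(2b).
P = 1170/(2·21) ≈ 27.86.

27.86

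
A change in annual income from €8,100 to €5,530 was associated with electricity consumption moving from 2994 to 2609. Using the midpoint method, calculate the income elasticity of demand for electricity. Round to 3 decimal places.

0.364

%ΔQ = (2609 − 2994)/[(2994+2609)/2] = -385/2801.5 ≈ -0.1374.
%ΔM = (5,530 − 8,100)/[(8,100+5,530)/2] = -2570/6815 ≈ -0.3771.
E_I = %ΔQ/%ΔM ≈ 0.364.
E_I ∈ (0,1): normal good (necessity).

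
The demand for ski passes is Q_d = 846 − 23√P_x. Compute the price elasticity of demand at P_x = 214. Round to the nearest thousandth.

-0.330

At P_x = 214, Q_d = 509.539.
dQ_d/dP_x = −23/(2√P_x) = −23/(2·14.6287).
Point elasticity E = (dQ_d/dP_x)·(P_x/Q_d) = -0.7861 × 214/509.539 ≈ -0.330.
|E| < 1, so demand is inelastic at this price.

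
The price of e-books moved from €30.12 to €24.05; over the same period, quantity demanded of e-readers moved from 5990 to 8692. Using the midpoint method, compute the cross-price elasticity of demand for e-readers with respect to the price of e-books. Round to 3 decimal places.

-1.642

%ΔQ_x = (8692 − 5990)/[(5990+8692)/2] = 2702/7341 ≈ 0.3681.
%ΔP_y = (24.05 − 30.12)/[(30.12+24.05)/2] ≈ -0.2241.
E_xy = 0.3681/-0.2241 ≈ -1.642.
E_xy < 0, so e-readers and e-books are complements.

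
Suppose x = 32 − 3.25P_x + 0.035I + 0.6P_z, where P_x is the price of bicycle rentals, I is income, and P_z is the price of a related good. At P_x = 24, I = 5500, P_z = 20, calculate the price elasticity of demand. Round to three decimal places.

-0.492

Substituting, x = 32 − 3.25(24) + 0.035(5500) + 0.6(20) = 32 − 78 + 192.5 + 12 = 158.5.
∂x/∂P_x = −3.25, so E_p = (−3.25)·(24/158.5) ≈ -0.492.
|E_p| < 1: demand is inelastic.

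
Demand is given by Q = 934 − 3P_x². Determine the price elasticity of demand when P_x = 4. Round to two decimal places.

At P_x = 4, Q = 886.
dQ/dP_x = −2·3·P_x = −24.
Point elasticity E = (dQ/dP_x)·(P_x/Q) = -24 × 4/886 ≈ -0.11.
|E| < 1, so demand is inelastic at this price.

-0.11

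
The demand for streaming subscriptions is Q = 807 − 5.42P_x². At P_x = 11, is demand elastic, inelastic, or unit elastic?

At P_x = 11, Q = 151.18.
dQ/dP_x = −2·5.42·P_x = −119.24.
Point elasticity E = (dQ/dP_x)·(P_x/Q) = -119.24 × 11/151.18 ≈ -8.676.
|E| ≈ 8.676 > 1, so demand is elastic.

elastic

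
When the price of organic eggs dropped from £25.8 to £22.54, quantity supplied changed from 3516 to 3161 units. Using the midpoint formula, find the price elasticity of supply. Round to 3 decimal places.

%Δq = (3161 − 3516)/[(3516 + 3161)/2] = -355/3338.5 ≈ -0.1063.
%ΔP = (22.54 − 25.8)/[(25.8 + 22.54)/2] = -3.26/24.17 ≈ -0.1349.
Arc elasticity E = %Δq/%ΔP ≈ -0.1063/-0.1349 ≈ 0.788.
|E| < 1: supply is inelastic over this range.

0.788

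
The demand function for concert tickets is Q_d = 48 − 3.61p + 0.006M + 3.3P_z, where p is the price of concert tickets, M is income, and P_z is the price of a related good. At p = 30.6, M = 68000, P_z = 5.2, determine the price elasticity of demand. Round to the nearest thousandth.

-0.305

Evaluating quantity at (p, M, P_z) gives Q_d = 48 − 3.61(30.6) + 0.006(68000) + 3.3(5.2) = 48 − 110.466 + 408 + 17.16 = 362.694.
∂Q_d/∂p = −3.61, so E_p = (−3.61)·(30.6/362.694) ≈ -0.305.
|E_p| < 1: demand is inelastic.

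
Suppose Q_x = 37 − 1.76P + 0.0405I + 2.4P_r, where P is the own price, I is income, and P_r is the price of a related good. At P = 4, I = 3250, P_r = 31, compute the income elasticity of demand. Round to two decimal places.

At the given point, Q_x = 37 − 1.76(4) + 0.0405(3250) + 2.4(31) = 37 − 7.04 + 131.625 + 74.4 = 235.985.
∂Q_x/∂I = +0.0405, so E_I = 0.0405·(3250/235.985) ≈ 0.56.
E_I ∈ (0,1): normal good (necessity).

0.56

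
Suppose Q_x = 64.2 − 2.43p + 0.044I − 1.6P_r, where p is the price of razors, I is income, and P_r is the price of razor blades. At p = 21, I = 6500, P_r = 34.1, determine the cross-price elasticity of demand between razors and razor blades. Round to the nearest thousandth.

At the given point, Q_x = 64.2 − 2.43(21) + 0.044(6500) − 1.6(34.1) = 64.2 − 51.03 + 286 − 54.56 = 244.61.
∂Q_x/∂P_r = −1.6, so E_xy = -1.6·(34.1/244.61) ≈ -0.223.
E_xy < 0: the goods are complements.

-0.223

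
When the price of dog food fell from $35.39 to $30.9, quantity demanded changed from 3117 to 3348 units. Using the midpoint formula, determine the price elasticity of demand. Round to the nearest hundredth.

-0.53

%Δq = (3348 − 3117)/[(3117 + 3348)/2] = 231/3232.5 ≈ 0.0715.
%Δp = (30.9 − 35.39)/[(35.39 + 30.9)/2] = -4.49/33.145 ≈ -0.1355.
Arc elasticity E = %Δq/%Δp ≈ 0.0715/-0.1355 ≈ -0.53.
|E| < 1: demand is inelastic over this range.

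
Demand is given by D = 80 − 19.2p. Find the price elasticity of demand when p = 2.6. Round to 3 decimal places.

At p = 2.6, D = 30.08.
dD/dp = −19.2.
Point elasticity E = (dD/dp)·(p/D) = -19.2 × 2.6/30.08 ≈ -1.660.
|E| > 1, so demand is elastic at this price.

-1.660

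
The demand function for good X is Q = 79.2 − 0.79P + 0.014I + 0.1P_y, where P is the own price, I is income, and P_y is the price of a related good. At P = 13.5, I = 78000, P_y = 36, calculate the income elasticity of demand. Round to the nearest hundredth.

At the given point, Q = 79.2 − 0.79(13.5) + 0.014(78000) + 0.1(36) = 79.2 − 10.665 + 1092 + 3.6 = 1164.135.
∂Q/∂I = +0.014, so E_I = 0.014·(78000/1164.135) ≈ 0.94.
E_I ∈ (0,1): normal good (necessity).

0.94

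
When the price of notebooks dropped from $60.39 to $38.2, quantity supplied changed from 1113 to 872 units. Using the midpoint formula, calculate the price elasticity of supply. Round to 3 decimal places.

0.539

%ΔQ = (872 − 1113)/[(1113 + 872)/2] = -241/992.5 ≈ -0.2428.
%Δp = (38.2 − 60.39)/[(60.39 + 38.2)/2] = -22.19/49.295 ≈ -0.4501.
Arc elasticity E = %ΔQ/%Δp ≈ -0.2428/-0.4501 ≈ 0.539.
|E| < 1: supply is inelastic over this range.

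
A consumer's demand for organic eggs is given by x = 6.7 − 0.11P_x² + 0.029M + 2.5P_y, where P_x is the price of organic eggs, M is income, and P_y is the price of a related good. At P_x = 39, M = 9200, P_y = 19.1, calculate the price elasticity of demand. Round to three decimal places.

-2.174

First evaluate x: 6.7 − 0.11(39)² + 0.029(9200) + 2.5(19.1) = 6.7 − 167.31 + 266.8 + 47.75 = 153.94.
∂x/∂P_x = −2·0.11·P_x = -8.58, so E_p = -8.58·(39/153.94) ≈ -2.174.
|E_p| > 1: demand is elastic.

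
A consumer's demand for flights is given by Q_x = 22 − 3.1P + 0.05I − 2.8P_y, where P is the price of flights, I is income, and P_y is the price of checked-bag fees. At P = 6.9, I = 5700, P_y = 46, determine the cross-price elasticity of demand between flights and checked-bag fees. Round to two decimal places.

-0.82

First evaluate Q_x: 22 − 3.1(6.9) + 0.05(5700) − 2.8(46) = 22 − 21.39 + 285 − 128.8 = 156.81.
∂Q_x/∂P_y = −2.8, so E_xy = -2.8·(46/156.81) ≈ -0.82.
E_xy < 0: the goods are complements.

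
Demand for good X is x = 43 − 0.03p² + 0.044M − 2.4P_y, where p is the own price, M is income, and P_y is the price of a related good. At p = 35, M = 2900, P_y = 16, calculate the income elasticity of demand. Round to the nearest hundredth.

x = 43 − 0.03(35)² + 0.044(2900) − 2.4(16) = 43 − 36.75 + 127.6 − 38.4 = 95.45.
∂x/∂M = +0.044, so E_I = 0.044·(2900/95.45) ≈ 1.34.
E_I > 1: normal good (luxury).

1.34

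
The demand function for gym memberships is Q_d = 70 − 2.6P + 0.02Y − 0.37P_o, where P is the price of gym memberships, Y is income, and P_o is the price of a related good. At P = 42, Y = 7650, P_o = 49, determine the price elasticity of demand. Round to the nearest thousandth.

Q_d = 70 − 2.6(42) + 0.02(7650) − 0.37(49) = 70 − 109.2 + 153 − 18.13 = 95.67.
∂Q_d/∂P = −2.6, so E_p = (−2.6)·(42/95.67) ≈ -1.141.
|E_p| > 1: demand is elastic.

-1.141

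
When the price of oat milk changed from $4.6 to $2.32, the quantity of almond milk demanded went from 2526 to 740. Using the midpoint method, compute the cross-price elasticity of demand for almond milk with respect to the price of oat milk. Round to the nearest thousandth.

%ΔQ_x = (740 − 2526)/[(2526+740)/2] = -1786/1633 ≈ -1.0937.
%ΔP_y = (2.32 − 4.6)/[(4.6+2.32)/2] ≈ -0.6590.
E_xy = -1.0937/-0.6590 ≈ 1.660.
E_xy > 0, so almond milk and oat milk are substitutes.

1.660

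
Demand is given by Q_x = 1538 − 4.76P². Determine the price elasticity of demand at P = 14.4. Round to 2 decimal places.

-3.58

At P = 14.4, Q_x = 550.9664.
dQ_x/dP = −2·4.76·P = −137.088.
Point elasticity E = (dQ_x/dP)·(P/Q_x) = -137.088 × 14.4/550.9664 ≈ -3.58.
|E| > 1, so demand is elastic at this price.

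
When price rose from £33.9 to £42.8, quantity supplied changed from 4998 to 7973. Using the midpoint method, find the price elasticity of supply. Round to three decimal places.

1.977

%Δq = (7973 − 4998)/[(4998 + 7973)/2] = 2975/6485.5 ≈ 0.4587.
%ΔP = (42.8 − 33.9)/[(33.9 + 42.8)/2] = 8.9/38.35 ≈ 0.2321.
Arc elasticity E = %Δq/%ΔP ≈ 0.4587/0.2321 ≈ 1.977.
|E| > 1: supply is elastic over this range.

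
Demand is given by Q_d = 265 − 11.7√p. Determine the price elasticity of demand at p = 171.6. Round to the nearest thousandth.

-0.686

At p = 171.6, Q_d = 111.7345.
dQ_d/dp = −11.7/(2√p) = −11.7/(2·13.0996).
Point elasticity E = (dQ_d/dp)·(p/Q_d) = -0.4466 × 171.6/111.7345 ≈ -0.686.
|E| < 1, so demand is inelastic at this price.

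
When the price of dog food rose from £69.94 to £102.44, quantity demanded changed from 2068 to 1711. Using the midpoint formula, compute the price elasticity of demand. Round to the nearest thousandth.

%Δq = (1711 − 2068)/[(2068 + 1711)/2] = -357/1889.5 ≈ -0.1889.
%Δp = (102.44 − 69.94)/[(69.94 + 102.44)/2] = 32.5/86.19 ≈ 0.3771.
Arc elasticity E = %Δq/%Δp ≈ -0.1889/0.3771 ≈ -0.501.
|E| < 1: demand is inelastic over this range.

-0.501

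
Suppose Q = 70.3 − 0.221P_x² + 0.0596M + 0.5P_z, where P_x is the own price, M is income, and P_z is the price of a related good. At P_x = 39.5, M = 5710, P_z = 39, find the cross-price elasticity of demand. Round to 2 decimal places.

Q = 70.3 − 0.221(39.5)² + 0.0596(5710) + 0.5(39) = 70.3 − 344.8153 + 340.316 + 19.5 = 85.3008.
∂Q/∂P_z = +0.5, so E_xy = 0.5·(39/85.3008) ≈ 0.23.
E_xy > 0: the goods are substitutes.

0.23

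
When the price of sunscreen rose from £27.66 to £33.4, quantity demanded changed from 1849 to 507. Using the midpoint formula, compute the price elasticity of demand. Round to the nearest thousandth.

-6.059

%ΔQ = (507 − 1849)/[(1849 + 507)/2] = -1342/1178 ≈ -1.1392.
%ΔP = (33.4 − 27.66)/[(27.66 + 33.4)/2] = 5.74/30.53 ≈ 0.1880.
Arc elasticity E = %ΔQ/%ΔP ≈ -1.1392/0.1880 ≈ -6.059.
|E| > 1: demand is elastic over this range.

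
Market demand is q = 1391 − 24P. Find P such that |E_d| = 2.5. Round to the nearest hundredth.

41.40

Set −bP/(a − bP) = −2.5 ⇒ bP = 2.5(a − bP) ⇒ bP(1+2.5) = 2.5·a.
P = 2.5·1391/(24·3.5) ≈ 41.40.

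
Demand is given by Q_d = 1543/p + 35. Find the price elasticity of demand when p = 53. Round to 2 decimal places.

-0.45

At p = 53, Q_d = 64.1132.
dQ_d/dp = −1543/p² = −0.5493.
Point elasticity E = (dQ_d/dp)·(p/Q_d) = -0.5493 × 53/64.1132 ≈ -0.45.
|E| < 1, so demand is inelastic at this price.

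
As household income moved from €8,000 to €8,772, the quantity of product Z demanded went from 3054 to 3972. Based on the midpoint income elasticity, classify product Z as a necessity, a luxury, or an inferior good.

%ΔQ = (3972 − 3054)/[(3054+3972)/2] = 918/3513 ≈ 0.2613.
%ΔM = (8,772 − 8,000)/[(8,000+8,772)/2] = 772/8386 ≈ 0.0921.
E_I = %ΔQ/%ΔM ≈ 2.839.
E_I > 1: normal good (luxury).

luxury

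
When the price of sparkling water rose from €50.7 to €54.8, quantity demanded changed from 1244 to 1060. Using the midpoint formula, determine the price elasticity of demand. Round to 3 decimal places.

-2.055

%ΔQ = (1060 − 1244)/[(1244 + 1060)/2] = -184/1152 ≈ -0.1597.
%Δp = (54.8 − 50.7)/[(50.7 + 54.8)/2] = 4.1/52.75 ≈ 0.0777.
Arc elasticity E = %ΔQ/%Δp ≈ -0.1597/0.0777 ≈ -2.055.
|E| > 1: demand is elastic over this range.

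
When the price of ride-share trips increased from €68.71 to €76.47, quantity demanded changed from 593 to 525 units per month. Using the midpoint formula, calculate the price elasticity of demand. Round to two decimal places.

-1.14

%ΔQ = (525 − 593)/[(593 + 525)/2] = -68/559 ≈ -0.1216.
%Δp = (76.47 − 68.71)/[(68.71 + 76.47)/2] = 7.76/72.59 ≈ 0.1069.
Arc elasticity E = %ΔQ/%Δp ≈ -0.1216/0.1069 ≈ -1.14.
|E| > 1: demand is elastic over this range.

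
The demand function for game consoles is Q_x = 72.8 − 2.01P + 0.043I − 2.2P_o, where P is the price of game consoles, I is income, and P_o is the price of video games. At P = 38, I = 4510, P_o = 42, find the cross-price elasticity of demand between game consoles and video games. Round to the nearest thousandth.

First evaluate Q_x: 72.8 − 2.01(38) + 0.043(4510) − 2.2(42) = 72.8 − 76.38 + 193.93 − 92.4 = 97.95.
∂Q_x/∂P_o = −2.2, so E_xy = -2.2·(42/97.95) ≈ -0.943.
E_xy < 0: the goods are complements.

-0.943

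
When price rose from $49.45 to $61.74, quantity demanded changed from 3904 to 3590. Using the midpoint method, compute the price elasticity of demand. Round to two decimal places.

-0.38

%Δq = (3590 − 3904)/[(3904 + 3590)/2] = -314/3747 ≈ -0.0838.
%ΔP = (61.74 − 49.45)/[(49.45 + 61.74)/2] = 12.29/55.595 ≈ 0.2211.
Arc elasticity E = %Δq/%ΔP ≈ -0.0838/0.2211 ≈ -0.38.
|E| < 1: demand is inelastic over this range.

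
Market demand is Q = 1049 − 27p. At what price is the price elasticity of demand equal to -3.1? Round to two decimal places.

Set −bp/(a − bp) = −3.1 ⇒ bp = 3.1(a − bp) ⇒ bp(1+3.1) = 3.1·a.
p = 3.1·1049/(27·4.1) ≈ 29.38.

29.38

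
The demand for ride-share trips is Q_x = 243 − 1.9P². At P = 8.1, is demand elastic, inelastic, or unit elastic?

elastic

At P = 8.1, Q_x = 118.341.
dQ_x/dP = −2·1.9·P = −30.78.
Point elasticity E = (dQ_x/dP)·(P/Q_x) = -30.78 × 8.1/118.341 ≈ -2.107.
|E| ≈ 2.107 > 1, so demand is elastic.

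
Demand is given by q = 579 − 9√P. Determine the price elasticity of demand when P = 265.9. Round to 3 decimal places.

-0.170

At P = 265.9, q = 432.242.
dq/dP = −9/(2√P) = −9/(2·16.3064).
Point elasticity E = (dq/dP)·(P/q) = -0.276 × 265.9/432.242 ≈ -0.170.
|E| < 1, so demand is inelastic at this price.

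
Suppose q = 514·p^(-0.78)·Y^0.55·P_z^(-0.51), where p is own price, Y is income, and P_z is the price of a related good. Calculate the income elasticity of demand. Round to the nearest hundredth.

For a Cobb–Douglas (constant-elasticity) form q = A·Y^α·…, the elasticity with respect to Y equals the exponent α at every point.
Here the exponent on Y is 0.55, so the income elasticity of demand is 0.55.

0.55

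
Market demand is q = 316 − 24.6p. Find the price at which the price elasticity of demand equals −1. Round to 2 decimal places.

For linear demand q = a − bp, E = −bp/(a − bp). |E| = 1 ⇒ bp = a − bp ⇒ p = a/(2b).
p = 316/(2·24.6) ≈ 6.42.

6.42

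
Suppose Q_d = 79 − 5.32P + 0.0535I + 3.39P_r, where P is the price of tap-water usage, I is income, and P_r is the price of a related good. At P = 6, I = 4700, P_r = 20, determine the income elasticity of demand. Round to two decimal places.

Q_d = 79 − 5.32(6) + 0.0535(4700) + 3.39(20) = 79 − 31.92 + 251.45 + 67.8 = 366.33.
∂Q_d/∂I = +0.0535, so E_I = 0.0535·(4700/366.33) ≈ 0.69.
E_I ∈ (0,1): normal good (necessity).

0.69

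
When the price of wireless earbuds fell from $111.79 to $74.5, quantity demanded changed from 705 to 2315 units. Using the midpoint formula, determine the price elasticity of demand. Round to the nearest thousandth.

-2.663

%Δq = (2315 − 705)/[(705 + 2315)/2] = 1610/1510 ≈ 1.0662.
%ΔP = (74.5 − 111.79)/[(111.79 + 74.5)/2] = -37.29/93.145 ≈ -0.4003.
Arc elasticity E = %Δq/%ΔP ≈ 1.0662/-0.4003 ≈ -2.663.
|E| > 1: demand is elastic over this range.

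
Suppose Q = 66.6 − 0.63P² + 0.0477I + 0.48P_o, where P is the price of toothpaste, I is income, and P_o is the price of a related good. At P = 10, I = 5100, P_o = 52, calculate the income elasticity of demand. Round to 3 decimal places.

0.895

Substituting, Q = 66.6 − 0.63(10)² + 0.0477(5100) + 0.48(52) = 66.6 − 63 + 243.27 + 24.96 = 271.83.
∂Q/∂I = +0.0477, so E_I = 0.0477·(5100/271.83) ≈ 0.895.
E_I ∈ (0,1): normal good (necessity).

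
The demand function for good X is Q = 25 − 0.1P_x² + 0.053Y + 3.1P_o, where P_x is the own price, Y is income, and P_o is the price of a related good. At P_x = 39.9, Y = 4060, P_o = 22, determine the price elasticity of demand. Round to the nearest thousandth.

-2.134

Substituting, Q = 25 − 0.1(39.9)² + 0.053(4060) + 3.1(22) = 25 − 159.201 + 215.18 + 68.2 = 149.179.
∂Q/∂P_x = −2·0.1·P_x = -7.98, so E_p = -7.98·(39.9/149.179) ≈ -2.134.
|E_p| > 1: demand is elastic.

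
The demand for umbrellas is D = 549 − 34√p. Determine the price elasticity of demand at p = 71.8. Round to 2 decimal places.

At p = 71.8, D = 260.9014.
dD/dp = −34/(2√p) = −34/(2·8.4735).
Point elasticity E = (dD/dp)·(p/D) = -2.0063 × 71.8/260.9014 ≈ -0.55.
|E| < 1, so demand is inelastic at this price.

-0.55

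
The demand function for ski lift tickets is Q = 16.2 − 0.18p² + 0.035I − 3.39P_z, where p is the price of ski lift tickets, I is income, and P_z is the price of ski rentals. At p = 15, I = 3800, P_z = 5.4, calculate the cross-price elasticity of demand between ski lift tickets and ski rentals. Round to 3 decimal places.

-0.203

Evaluating quantity at (p, I, P_z) gives Q = 16.2 − 0.18(15)² + 0.035(3800) − 3.39(5.4) = 16.2 − 40.5 + 133 − 18.306 = 90.394.
∂Q/∂P_z = −3.39, so E_xy = -3.39·(5.4/90.394) ≈ -0.203.
E_xy < 0: the goods are complements.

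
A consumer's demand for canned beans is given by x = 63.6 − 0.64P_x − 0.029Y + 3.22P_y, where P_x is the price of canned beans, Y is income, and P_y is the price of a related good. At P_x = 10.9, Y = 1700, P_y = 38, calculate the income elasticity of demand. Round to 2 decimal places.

First evaluate x: 63.6 − 0.64(10.9) − 0.029(1700) + 3.22(38) = 63.6 − 6.976 − 49.3 + 122.36 = 129.684.
∂x/∂Y = −0.029, so E_I = -0.029·(1700/129.684) ≈ -0.38.
E_I < 0: inferior good.

-0.38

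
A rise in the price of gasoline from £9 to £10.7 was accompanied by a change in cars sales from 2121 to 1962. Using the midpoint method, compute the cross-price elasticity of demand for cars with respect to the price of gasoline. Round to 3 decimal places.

%ΔQ_x = (1962 − 2121)/[(2121+1962)/2] = -159/2041.5 ≈ -0.0779.
%ΔP_y = (10.7 − 9)/[(9+10.7)/2] ≈ 0.1726.
E_xy = -0.0779/0.1726 ≈ -0.451.
E_xy < 0, so cars and gasoline are complements.

-0.451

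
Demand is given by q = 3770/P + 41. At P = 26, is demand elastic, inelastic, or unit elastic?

inelastic

At P = 26, q = 186.
dq/dP = −3770/P² = −5.5769.
Point elasticity E = (dq/dP)·(P/q) = -5.5769 × 26/186 ≈ -0.780.
|E| ≈ 0.780 < 1, so demand is inelastic.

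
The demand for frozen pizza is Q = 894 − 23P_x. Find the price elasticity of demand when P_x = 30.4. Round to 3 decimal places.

At P_x = 30.4, Q = 194.8.
dQ/dP_x = −23.
Point elasticity E = (dQ/dP_x)·(P_x/Q) = -23 × 30.4/194.8 ≈ -3.589.
|E| > 1, so demand is elastic at this price.

-3.589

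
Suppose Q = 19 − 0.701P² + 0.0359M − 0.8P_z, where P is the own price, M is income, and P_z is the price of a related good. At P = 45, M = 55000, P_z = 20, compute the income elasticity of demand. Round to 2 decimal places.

Substituting, Q = 19 − 0.701(45)² + 0.0359(55000) − 0.8(20) = 19 − 1419.525 + 1974.5 − 16 = 557.975.
∂Q/∂M = +0.0359, so E_I = 0.0359·(55000/557.975) ≈ 3.54.
E_I > 1: normal good (luxury).

3.54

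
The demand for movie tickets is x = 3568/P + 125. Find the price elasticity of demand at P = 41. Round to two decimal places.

-0.41

At P = 41, x = 212.0244.
dx/dP = −3568/P² = −2.1225.
Point elasticity E = (dx/dP)·(P/x) = -2.1225 × 41/212.0244 ≈ -0.41.
|E| < 1, so demand is inelastic at this price.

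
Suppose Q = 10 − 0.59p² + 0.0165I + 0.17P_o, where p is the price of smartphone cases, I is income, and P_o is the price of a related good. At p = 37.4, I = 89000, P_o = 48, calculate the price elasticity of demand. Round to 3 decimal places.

Q = 10 − 0.59(37.4)² + 0.0165(89000) + 0.17(48) = 10 − 825.2684 + 1468.5 + 8.16 = 661.3916.
∂Q/∂p = −2·0.59·p = -44.132, so E_p = -44.132·(37.4/661.3916) ≈ -2.496.
|E_p| > 1: demand is elastic.

-2.496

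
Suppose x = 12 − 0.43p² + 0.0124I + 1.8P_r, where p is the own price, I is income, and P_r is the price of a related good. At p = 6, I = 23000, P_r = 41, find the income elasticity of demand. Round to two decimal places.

Evaluating quantity at (p, I, P_r) gives x = 12 − 0.43(6)² + 0.0124(23000) + 1.8(41) = 12 − 15.48 + 285.2 + 73.8 = 355.52.
∂x/∂I = +0.0124, so E_I = 0.0124·(23000/355.52) ≈ 0.80.
E_I ∈ (0,1): normal good (necessity).

0.80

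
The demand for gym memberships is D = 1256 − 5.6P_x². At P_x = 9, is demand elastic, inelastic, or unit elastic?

elastic

At P_x = 9, D = 802.4.
dD/dP_x = −2·5.6·P_x = −100.8.
Point elasticity E = (dD/dP_x)·(P_x/D) = -100.8 × 9/802.4 ≈ -1.131.
|E| ≈ 1.131 > 1, so demand is elastic.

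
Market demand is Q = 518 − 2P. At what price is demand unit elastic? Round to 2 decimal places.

129.50

For linear demand Q = a − bP, E = −bP/(a − bP). |E| = 1 ⇒ bP = a − bP ⇒ P = a/(2b).
P = 518/(2·2) = 129.50.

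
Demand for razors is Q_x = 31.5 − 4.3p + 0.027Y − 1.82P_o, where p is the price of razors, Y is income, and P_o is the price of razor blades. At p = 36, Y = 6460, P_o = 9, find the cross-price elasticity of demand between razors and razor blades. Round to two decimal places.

At the given point, Q_x = 31.5 − 4.3(36) + 0.027(6460) − 1.82(9) = 31.5 − 154.8 + 174.42 − 16.38 = 34.74.
∂Q_x/∂P_o = −1.82, so E_xy = -1.82·(9/34.74) ≈ -0.47.
E_xy < 0: the goods are complements.

-0.47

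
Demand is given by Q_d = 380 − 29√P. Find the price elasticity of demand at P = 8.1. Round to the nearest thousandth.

-0.139

At P = 8.1, Q_d = 297.4646.
dQ_d/dP = −29/(2√P) = −29/(2·2.846).
Point elasticity E = (dQ_d/dP)·(P/Q_d) = -5.0948 × 8.1/297.4646 ≈ -0.139.
|E| < 1, so demand is inelastic at this price.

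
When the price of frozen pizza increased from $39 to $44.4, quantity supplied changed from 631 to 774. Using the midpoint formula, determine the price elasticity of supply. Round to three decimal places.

%ΔQ = (774 − 631)/[(631 + 774)/2] = 143/702.5 ≈ 0.2036.
%ΔP = (44.4 − 39)/[(39 + 44.4)/2] = 5.4/41.7 ≈ 0.1295.
Arc elasticity E = %ΔQ/%ΔP ≈ 0.2036/0.1295 ≈ 1.572.
|E| > 1: supply is elastic over this range.

1.572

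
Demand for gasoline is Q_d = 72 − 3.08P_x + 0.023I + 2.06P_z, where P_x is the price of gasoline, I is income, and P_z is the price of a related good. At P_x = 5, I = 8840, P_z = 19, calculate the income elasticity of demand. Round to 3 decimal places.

Substituting, Q_d = 72 − 3.08(5) + 0.023(8840) + 2.06(19) = 72 − 15.4 + 203.32 + 39.14 = 299.06.
∂Q_d/∂I = +0.023, so E_I = 0.023·(8840/299.06) ≈ 0.680.
E_I ∈ (0,1): normal good (necessity).

0.680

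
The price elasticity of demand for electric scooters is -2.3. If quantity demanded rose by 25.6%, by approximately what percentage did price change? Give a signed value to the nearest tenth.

-11.1

%ΔQ ≈ E × %ΔP ⇒ %ΔP = %ΔQ / E = (25.6%)/(-2.3) ≈ -11.1%.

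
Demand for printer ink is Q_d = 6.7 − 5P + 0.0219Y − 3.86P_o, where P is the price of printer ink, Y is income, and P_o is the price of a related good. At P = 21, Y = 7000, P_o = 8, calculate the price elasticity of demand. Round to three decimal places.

First evaluate Q_d: 6.7 − 5(21) + 0.0219(7000) − 3.86(8) = 6.7 − 105 + 153.3 − 30.88 = 24.12.
∂Q_d/∂P = −5, so E_p = (−5)·(21/24.12) ≈ -4.353.
|E_p| > 1: demand is elastic.

-4.353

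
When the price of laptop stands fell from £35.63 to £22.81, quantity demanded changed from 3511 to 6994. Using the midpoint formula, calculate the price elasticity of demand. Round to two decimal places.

-1.51

%Δq = (6994 − 3511)/[(3511 + 6994)/2] = 3483/5252.5 ≈ 0.6631.
%Δp = (22.81 − 35.63)/[(35.63 + 22.81)/2] = -12.82/29.22 ≈ -0.4387.
Arc elasticity E = %Δq/%Δp ≈ 0.6631/-0.4387 ≈ -1.51.
|E| > 1: demand is elastic over this range.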